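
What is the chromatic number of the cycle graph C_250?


A cycle on an even number of vertices is bipartite: alternate two colors around the cycle.
Since 250 is even, two colors suffice, and at least two are needed because the graph has edges.
Chromatic number = 2.

2


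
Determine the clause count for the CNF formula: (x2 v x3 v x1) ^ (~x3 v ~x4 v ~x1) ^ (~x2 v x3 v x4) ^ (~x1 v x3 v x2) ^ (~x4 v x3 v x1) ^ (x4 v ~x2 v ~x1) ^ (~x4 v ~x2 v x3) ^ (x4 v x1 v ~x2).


Each group enclosed in parentheses joined by ^ is one clause.
Counting the conjuncts: 8 clauses.

8


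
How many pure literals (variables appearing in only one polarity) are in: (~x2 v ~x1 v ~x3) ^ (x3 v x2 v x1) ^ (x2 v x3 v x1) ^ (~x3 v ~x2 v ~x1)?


A pure literal appears in only one polarity across all clauses.
No pure literals found.
Count = 0.

0


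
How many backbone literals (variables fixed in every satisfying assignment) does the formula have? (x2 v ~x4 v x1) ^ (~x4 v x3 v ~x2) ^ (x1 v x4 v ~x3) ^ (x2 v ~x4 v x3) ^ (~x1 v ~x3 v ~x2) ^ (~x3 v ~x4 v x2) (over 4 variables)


Find all satisfying assignments: 6 model(s).
Check which variables have the same value in every model.
No variable is fixed across all models.
Backbone size = 0.

0


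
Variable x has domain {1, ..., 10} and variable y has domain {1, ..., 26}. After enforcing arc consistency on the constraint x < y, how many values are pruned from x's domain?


For the constraint x < y, x needs a supporting value in y's domain.
x can be at most 25 (one less than y's maximum).
Valid x values from domain: 10 out of 10.
Pruned = 10 - 10 = 0.

0


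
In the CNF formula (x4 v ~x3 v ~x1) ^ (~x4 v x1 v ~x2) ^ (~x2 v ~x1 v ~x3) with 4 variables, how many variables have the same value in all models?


Find all satisfying assignments: 11 model(s).
Check which variables have the same value in every model.
No variable is fixed across all models.
Backbone size = 0.

0


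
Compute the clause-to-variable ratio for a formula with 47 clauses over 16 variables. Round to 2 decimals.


Clause-to-variable ratio = clauses / variables.
47 / 16 = 2.94.

2.94


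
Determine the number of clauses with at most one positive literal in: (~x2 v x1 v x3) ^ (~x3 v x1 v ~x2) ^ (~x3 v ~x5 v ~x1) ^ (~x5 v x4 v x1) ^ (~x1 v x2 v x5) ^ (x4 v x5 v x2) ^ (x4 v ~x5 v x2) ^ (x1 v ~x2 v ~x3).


A Horn clause has at most one positive literal.
Clause 1: 2 positive lit(s) -> not Horn
Clause 2: 1 positive lit(s) -> Horn
Clause 3: 0 positive lit(s) -> Horn
Clause 4: 2 positive lit(s) -> not Horn
Clause 5: 2 positive lit(s) -> not Horn
Clause 6: 3 positive lit(s) -> not Horn
Clause 7: 2 positive lit(s) -> not Horn
Clause 8: 1 positive lit(s) -> Horn
Total Horn clauses = 3.

3


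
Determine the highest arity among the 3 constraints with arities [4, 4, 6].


The arities are: 4, 4, 6.
Scan for the maximum value.
Maximum arity = 6.

6


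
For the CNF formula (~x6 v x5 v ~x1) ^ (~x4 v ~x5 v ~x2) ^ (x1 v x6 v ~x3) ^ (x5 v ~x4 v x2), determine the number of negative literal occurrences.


Scan each clause for negated literals.
Clause 1: 2 negative; Clause 2: 3 negative; Clause 3: 1 negative; Clause 4: 1 negative.
Total negative literal occurrences = 7.

7


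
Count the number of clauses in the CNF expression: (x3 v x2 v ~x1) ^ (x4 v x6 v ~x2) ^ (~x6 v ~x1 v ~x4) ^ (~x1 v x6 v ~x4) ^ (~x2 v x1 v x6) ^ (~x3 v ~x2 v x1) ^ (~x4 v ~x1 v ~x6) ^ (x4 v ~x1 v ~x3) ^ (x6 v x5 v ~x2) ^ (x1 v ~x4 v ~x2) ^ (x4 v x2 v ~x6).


Each group enclosed in parentheses joined by ^ is one clause.
Counting the conjuncts: 11 clauses.

11


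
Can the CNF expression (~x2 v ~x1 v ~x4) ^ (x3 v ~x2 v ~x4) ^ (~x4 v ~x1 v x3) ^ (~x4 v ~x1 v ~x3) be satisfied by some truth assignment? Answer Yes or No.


Check all 16 possible truth assignments.
Number of satisfying assignments found: 11.
The formula is satisfiable.

Yes


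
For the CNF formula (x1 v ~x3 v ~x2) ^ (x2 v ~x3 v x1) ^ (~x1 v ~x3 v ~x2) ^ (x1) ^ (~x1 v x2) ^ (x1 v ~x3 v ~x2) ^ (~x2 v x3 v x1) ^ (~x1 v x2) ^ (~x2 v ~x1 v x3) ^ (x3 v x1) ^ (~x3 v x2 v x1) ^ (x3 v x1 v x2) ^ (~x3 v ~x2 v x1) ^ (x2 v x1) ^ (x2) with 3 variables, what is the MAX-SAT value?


Enumerate all 8 truth assignments.
For each, count how many of the 15 clauses are satisfied.
The formula is not fully satisfiable, so the maximum is below 15.
Maximum simultaneously satisfiable clauses = 14.

14


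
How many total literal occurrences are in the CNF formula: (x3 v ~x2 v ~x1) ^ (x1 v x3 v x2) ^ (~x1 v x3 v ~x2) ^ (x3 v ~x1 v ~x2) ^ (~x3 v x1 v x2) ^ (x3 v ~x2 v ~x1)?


Clause lengths: 3, 3, 3, 3, 3, 3.
Sum = 3 + 3 + 3 + 3 + 3 + 3 = 18.

18


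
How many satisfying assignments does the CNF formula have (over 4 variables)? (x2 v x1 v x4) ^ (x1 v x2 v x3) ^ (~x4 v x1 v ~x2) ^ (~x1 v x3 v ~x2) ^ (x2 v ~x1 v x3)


Enumerate all 16 truth assignments over 4 variables.
Test each against every clause.
Satisfying assignments found: 7.

7


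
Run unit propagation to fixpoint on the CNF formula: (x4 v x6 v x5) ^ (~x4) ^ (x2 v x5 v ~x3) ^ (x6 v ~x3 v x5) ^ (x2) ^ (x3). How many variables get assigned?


Unit propagation repeatedly assigns the literal in any unit clause, then simplifies.
Assignments in order: x4 = F, x2 = T, x3 = T.
No further unit clauses remain.
Total variables assigned = 3.

3


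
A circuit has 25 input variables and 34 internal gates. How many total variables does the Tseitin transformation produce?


The Tseitin transformation introduces one auxiliary variable per gate.
Total variables = inputs + gates = 25 + 34 = 59.

59


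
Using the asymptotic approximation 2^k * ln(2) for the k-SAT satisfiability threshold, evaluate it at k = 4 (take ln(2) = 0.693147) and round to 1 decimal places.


Using the asymptotic formula: threshold ~ 2^k * ln(2).
2^4 = 16.
16 * 0.693147 = 11.1.

11.1


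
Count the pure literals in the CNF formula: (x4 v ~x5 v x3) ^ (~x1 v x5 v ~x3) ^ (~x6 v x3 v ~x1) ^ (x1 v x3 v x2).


A pure literal appears in only one polarity across all clauses.
Pure literals: x2 (positive only), x4 (positive only), x6 (negative only).
Count = 3.

3


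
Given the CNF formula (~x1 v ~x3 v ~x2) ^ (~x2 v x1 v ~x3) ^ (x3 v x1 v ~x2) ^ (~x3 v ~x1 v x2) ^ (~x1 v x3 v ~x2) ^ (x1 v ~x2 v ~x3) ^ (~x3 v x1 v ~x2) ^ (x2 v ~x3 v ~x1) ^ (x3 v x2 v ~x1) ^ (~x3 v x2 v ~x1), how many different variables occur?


Identify each distinct variable in the formula.
Variables found: x1, x2, x3.
Total distinct variables = 3.

3


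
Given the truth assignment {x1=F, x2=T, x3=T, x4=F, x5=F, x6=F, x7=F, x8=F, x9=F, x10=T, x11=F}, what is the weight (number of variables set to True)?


The weight is the number of variables assigned True.
True variables: x2, x3, x10.
Weight = 3.

3


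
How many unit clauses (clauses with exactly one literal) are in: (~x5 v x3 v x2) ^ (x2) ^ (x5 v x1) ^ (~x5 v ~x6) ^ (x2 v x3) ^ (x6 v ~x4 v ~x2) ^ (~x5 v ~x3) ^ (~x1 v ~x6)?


A unit clause contains exactly one literal.
Unit clauses found: (x2).
Count = 1.

1


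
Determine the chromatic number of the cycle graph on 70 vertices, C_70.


A cycle on an even number of vertices is bipartite: alternate two colors around the cycle.
Since 70 is even, two colors suffice, and at least two are needed because the graph has edges.
Chromatic number = 2.

2


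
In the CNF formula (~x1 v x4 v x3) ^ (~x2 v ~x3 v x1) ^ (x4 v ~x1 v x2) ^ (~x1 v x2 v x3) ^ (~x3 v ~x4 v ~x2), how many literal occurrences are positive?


Scan each clause for unnegated literals.
Clause 1: 2 positive; Clause 2: 1 positive; Clause 3: 2 positive; Clause 4: 2 positive; Clause 5: 0 positive.
Total positive literal occurrences = 7.

7


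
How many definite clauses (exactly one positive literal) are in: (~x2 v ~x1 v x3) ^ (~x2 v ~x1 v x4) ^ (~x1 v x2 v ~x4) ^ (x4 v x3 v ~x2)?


A definite clause has exactly one positive literal.
Clause 1: 1 positive -> definite
Clause 2: 1 positive -> definite
Clause 3: 1 positive -> definite
Clause 4: 2 positive -> not definite
Definite clause count = 3.

3


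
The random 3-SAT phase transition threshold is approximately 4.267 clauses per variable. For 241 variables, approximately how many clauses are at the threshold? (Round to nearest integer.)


The 3-SAT phase transition occurs at approximately 4.267 clauses per variable.
m = 4.267 * 241 = 1028.347.
Rounded to nearest integer: 1028.

1028


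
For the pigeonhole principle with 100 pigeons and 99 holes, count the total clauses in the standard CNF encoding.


The PHP encoding has two parts:
1) At-least-one-hole clauses: 100 (one per pigeon, each with 99 literals).
2) At-most-one-pigeon-per-hole clauses: 99 holes * C(100,2) = 99 * 4950 = 490050.
Total clauses = 100 + 490050 = 490150.

490150


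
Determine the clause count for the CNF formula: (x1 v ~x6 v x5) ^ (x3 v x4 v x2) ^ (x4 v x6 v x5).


Each group enclosed in parentheses joined by ^ is one clause.
Counting the conjuncts: 3 clauses.

3


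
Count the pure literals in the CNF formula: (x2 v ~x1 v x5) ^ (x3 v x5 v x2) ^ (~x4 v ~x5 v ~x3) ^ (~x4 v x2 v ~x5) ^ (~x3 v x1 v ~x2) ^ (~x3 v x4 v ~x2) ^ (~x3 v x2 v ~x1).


A pure literal appears in only one polarity across all clauses.
No pure literals found.
Count = 0.

0


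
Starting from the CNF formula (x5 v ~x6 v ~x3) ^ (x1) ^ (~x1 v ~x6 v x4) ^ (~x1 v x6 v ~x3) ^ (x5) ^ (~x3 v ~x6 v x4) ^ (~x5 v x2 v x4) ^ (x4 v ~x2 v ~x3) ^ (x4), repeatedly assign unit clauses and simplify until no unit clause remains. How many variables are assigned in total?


Unit propagation repeatedly assigns the literal in any unit clause, then simplifies.
Assignments in order: x1 = T, x5 = T, x4 = T.
No further unit clauses remain.
Total variables assigned = 3.

3


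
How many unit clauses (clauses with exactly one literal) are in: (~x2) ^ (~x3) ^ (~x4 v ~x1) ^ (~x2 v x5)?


A unit clause contains exactly one literal.
Unit clauses found: (~x2), (~x3).
Count = 2.

2


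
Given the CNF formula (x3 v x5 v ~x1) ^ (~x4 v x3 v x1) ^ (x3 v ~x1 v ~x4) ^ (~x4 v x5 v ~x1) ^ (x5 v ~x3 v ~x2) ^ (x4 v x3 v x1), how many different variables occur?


Identify each distinct variable in the formula.
Variables found: x1, x2, x3, x4, x5.
Total distinct variables = 5.

5


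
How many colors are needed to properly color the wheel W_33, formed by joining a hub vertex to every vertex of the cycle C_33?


W_33 consists of the cycle C_33 together with a hub vertex adjacent to every cycle vertex.
The cycle C_33 needs 3 colors (odd cycle -> 3).
The hub is adjacent to every cycle vertex, so it must receive a new color distinct from all of them.
Chromatic number = 3 + 1 = 4.

4


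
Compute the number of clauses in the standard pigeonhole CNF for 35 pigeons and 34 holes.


The PHP encoding has two parts:
1) At-least-one-hole clauses: 35 (one per pigeon, each with 34 literals).
2) At-most-one-pigeon-per-hole clauses: 34 holes * C(35,2) = 34 * 595 = 20230.
Total clauses = 35 + 20230 = 20265.

20265


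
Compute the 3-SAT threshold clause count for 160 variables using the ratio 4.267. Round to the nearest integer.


The 3-SAT phase transition occurs at approximately 4.267 clauses per variable.
m = 4.267 * 160 = 682.72.
Rounded to nearest integer: 683.

683


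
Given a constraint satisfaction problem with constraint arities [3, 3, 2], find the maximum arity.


The arities are: 3, 3, 2.
Scan for the maximum value.
Maximum arity = 3.

3


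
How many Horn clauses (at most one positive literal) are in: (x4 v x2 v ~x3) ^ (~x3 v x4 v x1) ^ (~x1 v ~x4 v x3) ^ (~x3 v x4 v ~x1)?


A Horn clause has at most one positive literal.
Clause 1: 2 positive lit(s) -> not Horn
Clause 2: 2 positive lit(s) -> not Horn
Clause 3: 1 positive lit(s) -> Horn
Clause 4: 1 positive lit(s) -> Horn
Total Horn clauses = 2.

2


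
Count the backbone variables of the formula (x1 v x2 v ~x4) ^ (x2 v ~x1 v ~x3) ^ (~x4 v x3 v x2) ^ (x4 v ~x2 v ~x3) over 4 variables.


Find all satisfying assignments: 9 model(s).
Check which variables have the same value in every model.
No variable is fixed across all models.
Backbone size = 0.

0


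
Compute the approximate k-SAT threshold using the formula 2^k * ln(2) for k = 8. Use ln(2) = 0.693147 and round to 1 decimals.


Using the asymptotic formula: threshold ~ 2^k * ln(2).
2^8 = 256.
256 * 0.693147 = 177.4.

177.4


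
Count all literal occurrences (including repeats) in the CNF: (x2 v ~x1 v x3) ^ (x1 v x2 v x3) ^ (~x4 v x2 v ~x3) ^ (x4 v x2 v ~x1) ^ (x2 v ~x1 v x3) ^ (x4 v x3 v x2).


Clause lengths: 3, 3, 3, 3, 3, 3.
Sum = 3 + 3 + 3 + 3 + 3 + 3 = 18.

18


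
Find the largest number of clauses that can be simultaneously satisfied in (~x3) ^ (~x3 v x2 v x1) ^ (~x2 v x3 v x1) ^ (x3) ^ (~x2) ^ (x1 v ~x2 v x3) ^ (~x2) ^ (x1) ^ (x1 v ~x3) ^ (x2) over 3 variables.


Enumerate all 8 truth assignments.
For each, count how many of the 10 clauses are satisfied.
The formula is not fully satisfiable, so the maximum is below 10.
Maximum simultaneously satisfiable clauses = 8.

8


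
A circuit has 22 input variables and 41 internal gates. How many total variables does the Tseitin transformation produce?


The Tseitin transformation introduces one auxiliary variable per gate.
Total variables = inputs + gates = 22 + 41 = 63.

63


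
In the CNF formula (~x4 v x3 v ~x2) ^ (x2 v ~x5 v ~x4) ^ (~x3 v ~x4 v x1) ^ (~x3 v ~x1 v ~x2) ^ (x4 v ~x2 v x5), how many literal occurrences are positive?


Scan each clause for unnegated literals.
Clause 1: 1 positive; Clause 2: 1 positive; Clause 3: 1 positive; Clause 4: 0 positive; Clause 5: 2 positive.
Total positive literal occurrences = 5.

5


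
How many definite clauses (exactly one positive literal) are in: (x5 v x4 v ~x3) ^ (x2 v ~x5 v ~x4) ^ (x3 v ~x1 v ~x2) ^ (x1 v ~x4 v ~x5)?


A definite clause has exactly one positive literal.
Clause 1: 2 positive -> not definite
Clause 2: 1 positive -> definite
Clause 3: 1 positive -> definite
Clause 4: 1 positive -> definite
Definite clause count = 3.

3


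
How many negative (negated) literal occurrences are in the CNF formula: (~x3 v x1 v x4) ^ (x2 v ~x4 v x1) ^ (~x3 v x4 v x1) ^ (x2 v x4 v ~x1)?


Scan each clause for negated literals.
Clause 1: 1 negative; Clause 2: 1 negative; Clause 3: 1 negative; Clause 4: 1 negative.
Total negative literal occurrences = 4.

4


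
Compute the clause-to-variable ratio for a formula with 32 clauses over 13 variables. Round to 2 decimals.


Clause-to-variable ratio = clauses / variables.
32 / 13 = 2.46.

2.46


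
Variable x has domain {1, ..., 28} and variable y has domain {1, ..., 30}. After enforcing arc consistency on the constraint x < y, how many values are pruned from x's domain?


For the constraint x < y, x needs a supporting value in y's domain.
x can be at most 29 (one less than y's maximum).
Valid x values from domain: 28 out of 28.
Pruned = 28 - 28 = 0.

0


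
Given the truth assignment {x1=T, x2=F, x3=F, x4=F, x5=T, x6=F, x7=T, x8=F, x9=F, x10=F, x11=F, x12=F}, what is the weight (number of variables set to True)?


The weight is the number of variables assigned True.
True variables: x1, x5, x7.
Weight = 3.

3


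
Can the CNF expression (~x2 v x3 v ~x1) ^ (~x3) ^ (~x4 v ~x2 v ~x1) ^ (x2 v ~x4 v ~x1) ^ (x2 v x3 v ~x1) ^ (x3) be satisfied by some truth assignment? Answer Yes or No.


Check all 16 possible truth assignments.
Number of satisfying assignments found: 0.
The formula is unsatisfiable.

No


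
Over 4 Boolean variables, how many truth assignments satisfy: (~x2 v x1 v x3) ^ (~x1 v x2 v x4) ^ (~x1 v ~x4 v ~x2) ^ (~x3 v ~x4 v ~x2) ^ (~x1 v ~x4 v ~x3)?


Enumerate all 16 truth assignments over 4 variables.
Test each against every clause.
Satisfying assignments found: 8.

8


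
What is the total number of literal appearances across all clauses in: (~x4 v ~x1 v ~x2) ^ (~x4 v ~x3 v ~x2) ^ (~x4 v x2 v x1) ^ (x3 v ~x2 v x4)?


Clause lengths: 3, 3, 3, 3.
Sum = 3 + 3 + 3 + 3 = 12.

12


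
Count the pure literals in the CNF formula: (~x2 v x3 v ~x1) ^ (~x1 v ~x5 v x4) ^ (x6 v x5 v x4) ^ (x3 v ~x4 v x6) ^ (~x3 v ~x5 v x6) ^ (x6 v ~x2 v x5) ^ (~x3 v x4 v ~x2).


A pure literal appears in only one polarity across all clauses.
Pure literals: x1 (negative only), x2 (negative only), x6 (positive only).
Count = 3.

3


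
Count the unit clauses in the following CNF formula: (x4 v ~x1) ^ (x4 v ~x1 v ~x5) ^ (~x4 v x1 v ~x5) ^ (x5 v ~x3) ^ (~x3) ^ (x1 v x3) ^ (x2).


A unit clause contains exactly one literal.
Unit clauses found: (~x3), (x2).
Count = 2.

2


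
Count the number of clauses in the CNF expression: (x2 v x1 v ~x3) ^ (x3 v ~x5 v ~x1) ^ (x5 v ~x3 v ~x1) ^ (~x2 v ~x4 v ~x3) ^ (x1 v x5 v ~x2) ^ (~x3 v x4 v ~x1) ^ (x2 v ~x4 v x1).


Each group enclosed in parentheses joined by ^ is one clause.
Counting the conjuncts: 7 clauses.

7


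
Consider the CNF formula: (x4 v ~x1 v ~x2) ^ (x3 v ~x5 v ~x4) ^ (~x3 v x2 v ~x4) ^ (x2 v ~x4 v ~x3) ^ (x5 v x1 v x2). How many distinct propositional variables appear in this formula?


Identify each distinct variable in the formula.
Variables found: x1, x2, x3, x4, x5.
Total distinct variables = 5.

5


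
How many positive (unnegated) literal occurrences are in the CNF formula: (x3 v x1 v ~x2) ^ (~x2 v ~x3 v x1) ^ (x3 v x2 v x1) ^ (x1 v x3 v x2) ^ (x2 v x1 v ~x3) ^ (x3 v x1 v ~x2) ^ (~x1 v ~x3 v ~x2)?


Scan each clause for unnegated literals.
Clause 1: 2 positive; Clause 2: 1 positive; Clause 3: 3 positive; Clause 4: 3 positive; Clause 5: 2 positive; Clause 6: 2 positive; Clause 7: 0 positive.
Total positive literal occurrences = 13.

13


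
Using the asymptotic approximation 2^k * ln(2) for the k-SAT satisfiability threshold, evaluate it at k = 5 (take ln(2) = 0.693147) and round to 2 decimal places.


Using the asymptotic formula: threshold ~ 2^k * ln(2).
2^5 = 32.
32 * 0.693147 = 22.18.

22.18


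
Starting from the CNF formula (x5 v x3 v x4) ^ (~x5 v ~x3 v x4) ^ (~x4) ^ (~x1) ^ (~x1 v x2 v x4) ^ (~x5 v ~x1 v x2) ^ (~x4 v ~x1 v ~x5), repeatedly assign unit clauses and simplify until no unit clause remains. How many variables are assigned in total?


Unit propagation repeatedly assigns the literal in any unit clause, then simplifies.
Assignments in order: x4 = F, x1 = F.
No further unit clauses remain.
Total variables assigned = 2.

2


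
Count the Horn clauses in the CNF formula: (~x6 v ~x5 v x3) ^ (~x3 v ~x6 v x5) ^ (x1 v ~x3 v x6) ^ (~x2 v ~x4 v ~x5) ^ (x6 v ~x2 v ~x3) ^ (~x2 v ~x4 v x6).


A Horn clause has at most one positive literal.
Clause 1: 1 positive lit(s) -> Horn
Clause 2: 1 positive lit(s) -> Horn
Clause 3: 2 positive lit(s) -> not Horn
Clause 4: 0 positive lit(s) -> Horn
Clause 5: 1 positive lit(s) -> Horn
Clause 6: 1 positive lit(s) -> Horn
Total Horn clauses = 5.

5


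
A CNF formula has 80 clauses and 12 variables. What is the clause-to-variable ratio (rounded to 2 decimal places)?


Clause-to-variable ratio = clauses / variables.
80 / 12 = 6.67.

6.67


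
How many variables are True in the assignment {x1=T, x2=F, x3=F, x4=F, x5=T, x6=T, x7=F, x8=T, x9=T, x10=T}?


The weight is the number of variables assigned True.
True variables: x1, x5, x6, x8, x9, x10.
Weight = 6.

6


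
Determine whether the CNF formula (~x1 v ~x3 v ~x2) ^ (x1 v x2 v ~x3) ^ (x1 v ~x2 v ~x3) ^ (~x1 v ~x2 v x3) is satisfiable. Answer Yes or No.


Check all 8 possible truth assignments.
Number of satisfying assignments found: 4.
The formula is satisfiable.

Yes


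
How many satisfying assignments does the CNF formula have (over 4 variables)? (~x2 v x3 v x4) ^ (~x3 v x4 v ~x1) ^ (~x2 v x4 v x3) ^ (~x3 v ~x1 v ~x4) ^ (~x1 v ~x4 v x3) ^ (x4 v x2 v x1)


Enumerate all 16 truth assignments over 4 variables.
Test each against every clause.
Satisfying assignments found: 6.

6


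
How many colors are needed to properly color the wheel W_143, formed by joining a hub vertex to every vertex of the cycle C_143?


W_143 consists of the cycle C_143 together with a hub vertex adjacent to every cycle vertex.
The cycle C_143 needs 3 colors (odd cycle -> 3).
The hub is adjacent to every cycle vertex, so it must receive a new color distinct from all of them.
Chromatic number = 3 + 1 = 4.

4


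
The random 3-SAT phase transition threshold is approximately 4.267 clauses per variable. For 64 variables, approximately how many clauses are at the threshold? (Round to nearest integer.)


The 3-SAT phase transition occurs at approximately 4.267 clauses per variable.
m = 4.267 * 64 = 273.088.
Rounded to nearest integer: 273.

273


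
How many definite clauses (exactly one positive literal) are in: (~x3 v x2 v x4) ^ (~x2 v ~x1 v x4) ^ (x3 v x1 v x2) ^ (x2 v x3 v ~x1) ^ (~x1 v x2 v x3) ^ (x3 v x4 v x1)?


A definite clause has exactly one positive literal.
Clause 1: 2 positive -> not definite
Clause 2: 1 positive -> definite
Clause 3: 3 positive -> not definite
Clause 4: 2 positive -> not definite
Clause 5: 2 positive -> not definite
Clause 6: 3 positive -> not definite
Definite clause count = 1.

1


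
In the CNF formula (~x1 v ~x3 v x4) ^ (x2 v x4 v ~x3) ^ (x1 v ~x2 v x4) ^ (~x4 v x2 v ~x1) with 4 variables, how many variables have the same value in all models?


Find all satisfying assignments: 9 model(s).
Check which variables have the same value in every model.
No variable is fixed across all models.
Backbone size = 0.

0


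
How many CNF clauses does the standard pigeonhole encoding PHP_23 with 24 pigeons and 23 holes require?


The PHP encoding has two parts:
1) At-least-one-hole clauses: 24 (one per pigeon, each with 23 literals).
2) At-most-one-pigeon-per-hole clauses: 23 holes * C(24,2) = 23 * 276 = 6348.
Total clauses = 24 + 6348 = 6372.

6372


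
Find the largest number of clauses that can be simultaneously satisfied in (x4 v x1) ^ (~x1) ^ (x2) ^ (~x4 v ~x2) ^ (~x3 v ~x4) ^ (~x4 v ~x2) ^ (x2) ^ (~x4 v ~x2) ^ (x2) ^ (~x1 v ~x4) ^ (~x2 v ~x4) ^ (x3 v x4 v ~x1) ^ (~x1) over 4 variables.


Enumerate all 16 truth assignments.
For each, count how many of the 13 clauses are satisfied.
The formula is not fully satisfiable, so the maximum is below 13.
Maximum simultaneously satisfiable clauses = 12.

12


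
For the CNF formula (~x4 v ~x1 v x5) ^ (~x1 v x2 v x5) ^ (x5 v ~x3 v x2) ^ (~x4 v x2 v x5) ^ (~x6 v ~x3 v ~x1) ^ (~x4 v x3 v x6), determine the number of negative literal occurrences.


Scan each clause for negated literals.
Clause 1: 2 negative; Clause 2: 1 negative; Clause 3: 1 negative; Clause 4: 1 negative; Clause 5: 3 negative; Clause 6: 1 negative.
Total negative literal occurrences = 9.

9


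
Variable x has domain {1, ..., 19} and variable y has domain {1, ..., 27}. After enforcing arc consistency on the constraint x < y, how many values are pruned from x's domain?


For the constraint x < y, x needs a supporting value in y's domain.
x can be at most 26 (one less than y's maximum).
Valid x values from domain: 19 out of 19.
Pruned = 19 - 19 = 0.

0


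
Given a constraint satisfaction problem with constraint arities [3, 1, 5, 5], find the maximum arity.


The arities are: 3, 1, 5, 5.
Scan for the maximum value.
Maximum arity = 5.

5


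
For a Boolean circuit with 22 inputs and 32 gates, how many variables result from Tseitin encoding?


The Tseitin transformation introduces one auxiliary variable per gate.
Total variables = inputs + gates = 22 + 32 = 54.

54


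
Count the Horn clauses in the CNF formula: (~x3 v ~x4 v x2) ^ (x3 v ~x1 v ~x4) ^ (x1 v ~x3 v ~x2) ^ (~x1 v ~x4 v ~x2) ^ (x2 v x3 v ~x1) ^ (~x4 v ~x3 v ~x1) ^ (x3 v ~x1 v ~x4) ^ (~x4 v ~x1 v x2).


A Horn clause has at most one positive literal.
Clause 1: 1 positive lit(s) -> Horn
Clause 2: 1 positive lit(s) -> Horn
Clause 3: 1 positive lit(s) -> Horn
Clause 4: 0 positive lit(s) -> Horn
Clause 5: 2 positive lit(s) -> not Horn
Clause 6: 0 positive lit(s) -> Horn
Clause 7: 1 positive lit(s) -> Horn
Clause 8: 1 positive lit(s) -> Horn
Total Horn clauses = 7.

7


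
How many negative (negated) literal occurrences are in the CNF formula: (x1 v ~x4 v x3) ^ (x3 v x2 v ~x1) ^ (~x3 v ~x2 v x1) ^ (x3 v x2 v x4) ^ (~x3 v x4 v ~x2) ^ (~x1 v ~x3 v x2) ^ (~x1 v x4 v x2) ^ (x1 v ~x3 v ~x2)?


Scan each clause for negated literals.
Clause 1: 1 negative; Clause 2: 1 negative; Clause 3: 2 negative; Clause 4: 0 negative; Clause 5: 2 negative; Clause 6: 2 negative; Clause 7: 1 negative; Clause 8: 2 negative.
Total negative literal occurrences = 11.

11


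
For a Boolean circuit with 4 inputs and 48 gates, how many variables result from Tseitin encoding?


The Tseitin transformation introduces one auxiliary variable per gate.
Total variables = inputs + gates = 4 + 48 = 52.

52


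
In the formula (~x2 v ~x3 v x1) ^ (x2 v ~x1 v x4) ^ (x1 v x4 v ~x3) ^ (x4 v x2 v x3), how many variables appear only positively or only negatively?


A pure literal appears in only one polarity across all clauses.
Pure literals: x4 (positive only).
Count = 1.

1


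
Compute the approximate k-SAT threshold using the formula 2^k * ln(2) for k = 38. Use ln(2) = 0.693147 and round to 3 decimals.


Using the asymptotic formula: threshold ~ 2^k * ln(2).
2^38 = 274877906944.
274877906944 * 0.693147 = 190530796564.513.

190530796564.513


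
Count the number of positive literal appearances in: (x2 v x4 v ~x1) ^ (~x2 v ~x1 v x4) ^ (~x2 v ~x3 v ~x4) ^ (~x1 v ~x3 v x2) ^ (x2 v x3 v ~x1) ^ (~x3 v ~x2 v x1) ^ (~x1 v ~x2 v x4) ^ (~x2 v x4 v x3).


Scan each clause for unnegated literals.
Clause 1: 2 positive; Clause 2: 1 positive; Clause 3: 0 positive; Clause 4: 1 positive; Clause 5: 2 positive; Clause 6: 1 positive; Clause 7: 1 positive; Clause 8: 2 positive.
Total positive literal occurrences = 10.

10


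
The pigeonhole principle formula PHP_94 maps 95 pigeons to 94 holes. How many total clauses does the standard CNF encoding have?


The PHP encoding has two parts:
1) At-least-one-hole clauses: 95 (one per pigeon, each with 94 literals).
2) At-most-one-pigeon-per-hole clauses: 94 holes * C(95,2) = 94 * 4465 = 419710.
Total clauses = 95 + 419710 = 419805.

419805


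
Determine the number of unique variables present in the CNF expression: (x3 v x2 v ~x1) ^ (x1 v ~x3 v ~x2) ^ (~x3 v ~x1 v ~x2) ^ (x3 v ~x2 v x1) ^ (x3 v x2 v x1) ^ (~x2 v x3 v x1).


Identify each distinct variable in the formula.
Variables found: x1, x2, x3.
Total distinct variables = 3.

3


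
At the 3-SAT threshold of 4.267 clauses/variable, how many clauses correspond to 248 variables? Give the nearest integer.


The 3-SAT phase transition occurs at approximately 4.267 clauses per variable.
m = 4.267 * 248 = 1058.216.
Rounded to nearest integer: 1058.

1058


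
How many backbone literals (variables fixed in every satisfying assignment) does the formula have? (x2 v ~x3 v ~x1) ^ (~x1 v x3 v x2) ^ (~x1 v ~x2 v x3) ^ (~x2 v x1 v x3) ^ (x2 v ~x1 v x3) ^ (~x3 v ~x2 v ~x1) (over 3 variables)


Find all satisfying assignments: 3 model(s).
Check which variables have the same value in every model.
Fixed variables: x1=F.
Backbone size = 1.

1


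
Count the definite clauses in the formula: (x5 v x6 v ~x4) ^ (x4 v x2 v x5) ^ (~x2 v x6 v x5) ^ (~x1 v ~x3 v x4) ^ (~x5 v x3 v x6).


A definite clause has exactly one positive literal.
Clause 1: 2 positive -> not definite
Clause 2: 3 positive -> not definite
Clause 3: 2 positive -> not definite
Clause 4: 1 positive -> definite
Clause 5: 2 positive -> not definite
Definite clause count = 1.

1


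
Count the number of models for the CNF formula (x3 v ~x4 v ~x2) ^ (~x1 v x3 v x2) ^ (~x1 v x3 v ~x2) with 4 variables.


Enumerate all 16 truth assignments over 4 variables.
Test each against every clause.
Satisfying assignments found: 11.

11


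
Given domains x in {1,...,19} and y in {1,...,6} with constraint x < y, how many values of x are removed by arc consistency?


For the constraint x < y, x needs a supporting value in y's domain.
x can be at most 5 (one less than y's maximum).
Valid x values from domain: 5 out of 19.
Pruned = 19 - 5 = 14.

14


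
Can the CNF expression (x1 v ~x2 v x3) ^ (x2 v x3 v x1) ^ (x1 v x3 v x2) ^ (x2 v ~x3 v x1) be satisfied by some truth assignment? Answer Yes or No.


Check all 8 possible truth assignments.
Number of satisfying assignments found: 5.
The formula is satisfiable.

Yes


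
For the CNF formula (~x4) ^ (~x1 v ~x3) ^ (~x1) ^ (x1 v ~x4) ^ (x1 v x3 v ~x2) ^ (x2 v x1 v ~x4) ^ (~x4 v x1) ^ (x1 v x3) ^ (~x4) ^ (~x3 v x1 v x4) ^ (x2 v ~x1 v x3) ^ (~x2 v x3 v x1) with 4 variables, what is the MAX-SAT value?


Enumerate all 16 truth assignments.
For each, count how many of the 12 clauses are satisfied.
The formula is not fully satisfiable, so the maximum is below 12.
Maximum simultaneously satisfiable clauses = 11.

11


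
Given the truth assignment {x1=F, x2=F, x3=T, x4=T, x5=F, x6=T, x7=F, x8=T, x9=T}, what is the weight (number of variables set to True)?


The weight is the number of variables assigned True.
True variables: x3, x4, x6, x8, x9.
Weight = 5.

5


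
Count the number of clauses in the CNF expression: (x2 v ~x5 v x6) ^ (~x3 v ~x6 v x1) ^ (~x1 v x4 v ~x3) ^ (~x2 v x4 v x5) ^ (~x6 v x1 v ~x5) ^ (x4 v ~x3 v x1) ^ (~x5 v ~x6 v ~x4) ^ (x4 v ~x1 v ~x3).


Each group enclosed in parentheses joined by ^ is one clause.
Counting the conjuncts: 8 clauses.

8


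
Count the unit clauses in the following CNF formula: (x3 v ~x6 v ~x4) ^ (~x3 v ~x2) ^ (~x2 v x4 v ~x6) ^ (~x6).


A unit clause contains exactly one literal.
Unit clauses found: (~x6).
Count = 1.

1


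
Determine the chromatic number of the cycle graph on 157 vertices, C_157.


An odd cycle cannot be 2-colored: alternating two colors around the cycle returns to the start with a conflict.
Since 157 is odd, three colors are required (and three suffice).
Chromatic number = 3.

3


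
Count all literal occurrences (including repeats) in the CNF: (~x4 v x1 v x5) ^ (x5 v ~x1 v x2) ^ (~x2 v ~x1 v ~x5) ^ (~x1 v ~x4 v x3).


Clause lengths: 3, 3, 3, 3.
Sum = 3 + 3 + 3 + 3 = 12.

12


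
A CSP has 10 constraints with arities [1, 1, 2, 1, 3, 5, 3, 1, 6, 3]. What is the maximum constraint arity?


The arities are: 1, 1, 2, 1, 3, 5, 3, 1, 6, 3.
Scan for the maximum value.
Maximum arity = 6.

6


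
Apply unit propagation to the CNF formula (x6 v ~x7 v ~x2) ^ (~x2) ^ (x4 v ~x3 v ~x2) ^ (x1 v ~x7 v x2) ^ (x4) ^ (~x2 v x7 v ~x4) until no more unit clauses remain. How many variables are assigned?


Unit propagation repeatedly assigns the literal in any unit clause, then simplifies.
Assignments in order: x2 = F, x4 = T.
No further unit clauses remain.
Total variables assigned = 2.

2


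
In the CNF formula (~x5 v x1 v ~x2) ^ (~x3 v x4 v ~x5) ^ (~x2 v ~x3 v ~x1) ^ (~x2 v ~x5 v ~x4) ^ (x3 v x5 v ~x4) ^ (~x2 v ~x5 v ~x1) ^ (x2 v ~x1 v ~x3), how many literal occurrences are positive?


Scan each clause for unnegated literals.
Clause 1: 1 positive; Clause 2: 1 positive; Clause 3: 0 positive; Clause 4: 0 positive; Clause 5: 2 positive; Clause 6: 0 positive; Clause 7: 1 positive.
Total positive literal occurrences = 5.

5


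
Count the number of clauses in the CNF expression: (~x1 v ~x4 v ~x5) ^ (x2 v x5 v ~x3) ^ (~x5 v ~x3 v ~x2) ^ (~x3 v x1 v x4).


Each group enclosed in parentheses joined by ^ is one clause.
Counting the conjuncts: 4 clauses.

4


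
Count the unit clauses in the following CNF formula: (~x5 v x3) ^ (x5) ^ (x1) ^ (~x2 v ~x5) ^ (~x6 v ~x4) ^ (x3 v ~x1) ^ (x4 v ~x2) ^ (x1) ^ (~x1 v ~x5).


A unit clause contains exactly one literal.
Unit clauses found: (x5), (x1), (x1).
Count = 3.

3


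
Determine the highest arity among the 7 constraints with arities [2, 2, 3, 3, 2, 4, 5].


The arities are: 2, 2, 3, 3, 2, 4, 5.
Scan for the maximum value.
Maximum arity = 5.

5


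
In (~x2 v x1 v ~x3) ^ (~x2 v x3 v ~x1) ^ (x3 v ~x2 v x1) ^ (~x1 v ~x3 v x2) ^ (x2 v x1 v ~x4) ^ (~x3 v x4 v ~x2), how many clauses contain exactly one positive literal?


A definite clause has exactly one positive literal.
Clause 1: 1 positive -> definite
Clause 2: 1 positive -> definite
Clause 3: 2 positive -> not definite
Clause 4: 1 positive -> definite
Clause 5: 2 positive -> not definite
Clause 6: 1 positive -> definite
Definite clause count = 4.

4


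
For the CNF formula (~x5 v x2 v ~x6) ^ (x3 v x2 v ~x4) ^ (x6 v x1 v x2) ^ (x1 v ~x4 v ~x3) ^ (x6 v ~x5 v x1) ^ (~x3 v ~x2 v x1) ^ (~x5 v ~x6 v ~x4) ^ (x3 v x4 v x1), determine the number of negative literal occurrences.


Scan each clause for negated literals.
Clause 1: 2 negative; Clause 2: 1 negative; Clause 3: 0 negative; Clause 4: 2 negative; Clause 5: 1 negative; Clause 6: 2 negative; Clause 7: 3 negative; Clause 8: 0 negative.
Total negative literal occurrences = 11.

11


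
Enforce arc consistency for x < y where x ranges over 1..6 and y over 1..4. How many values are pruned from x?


For the constraint x < y, x needs a supporting value in y's domain.
x can be at most 3 (one less than y's maximum).
Valid x values from domain: 3 out of 6.
Pruned = 6 - 3 = 3.

3


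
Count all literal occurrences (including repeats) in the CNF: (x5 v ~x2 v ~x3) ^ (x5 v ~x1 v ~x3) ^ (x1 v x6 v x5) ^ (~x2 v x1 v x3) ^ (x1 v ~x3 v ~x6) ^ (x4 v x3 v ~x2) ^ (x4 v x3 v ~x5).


Clause lengths: 3, 3, 3, 3, 3, 3, 3.
Sum = 3 + 3 + 3 + 3 + 3 + 3 + 3 = 21.

21


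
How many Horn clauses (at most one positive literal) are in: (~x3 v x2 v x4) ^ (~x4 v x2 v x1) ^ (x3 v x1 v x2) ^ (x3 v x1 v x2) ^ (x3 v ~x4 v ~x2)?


A Horn clause has at most one positive literal.
Clause 1: 2 positive lit(s) -> not Horn
Clause 2: 2 positive lit(s) -> not Horn
Clause 3: 3 positive lit(s) -> not Horn
Clause 4: 3 positive lit(s) -> not Horn
Clause 5: 1 positive lit(s) -> Horn
Total Horn clauses = 1.

1


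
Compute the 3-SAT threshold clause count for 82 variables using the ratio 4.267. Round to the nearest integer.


The 3-SAT phase transition occurs at approximately 4.267 clauses per variable.
m = 4.267 * 82 = 349.894.
Rounded to nearest integer: 350.

350


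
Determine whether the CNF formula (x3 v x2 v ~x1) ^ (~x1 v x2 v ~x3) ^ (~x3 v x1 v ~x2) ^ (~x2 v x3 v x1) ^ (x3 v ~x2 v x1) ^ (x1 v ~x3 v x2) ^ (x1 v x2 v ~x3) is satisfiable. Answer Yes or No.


Check all 8 possible truth assignments.
Number of satisfying assignments found: 3.
The formula is satisfiable.

Yes


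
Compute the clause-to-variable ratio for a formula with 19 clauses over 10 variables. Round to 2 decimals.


Clause-to-variable ratio = clauses / variables.
19 / 10 = 1.9.

1.9


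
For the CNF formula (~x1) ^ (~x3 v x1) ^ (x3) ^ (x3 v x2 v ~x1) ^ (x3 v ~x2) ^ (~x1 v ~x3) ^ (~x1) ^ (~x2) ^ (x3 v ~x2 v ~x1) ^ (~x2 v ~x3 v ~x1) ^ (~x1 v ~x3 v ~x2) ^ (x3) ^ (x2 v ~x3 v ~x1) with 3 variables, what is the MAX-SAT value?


Enumerate all 8 truth assignments.
For each, count how many of the 13 clauses are satisfied.
The formula is not fully satisfiable, so the maximum is below 13.
Maximum simultaneously satisfiable clauses = 12.

12


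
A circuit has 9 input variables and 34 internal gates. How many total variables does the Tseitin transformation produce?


The Tseitin transformation introduces one auxiliary variable per gate.
Total variables = inputs + gates = 9 + 34 = 43.

43


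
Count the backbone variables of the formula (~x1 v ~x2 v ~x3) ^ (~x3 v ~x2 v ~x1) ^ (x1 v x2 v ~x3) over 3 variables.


Find all satisfying assignments: 6 model(s).
Check which variables have the same value in every model.
No variable is fixed across all models.
Backbone size = 0.

0


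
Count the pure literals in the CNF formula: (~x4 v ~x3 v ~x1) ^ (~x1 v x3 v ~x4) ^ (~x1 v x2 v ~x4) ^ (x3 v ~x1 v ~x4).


A pure literal appears in only one polarity across all clauses.
Pure literals: x1 (negative only), x2 (positive only), x4 (negative only).
Count = 3.

3


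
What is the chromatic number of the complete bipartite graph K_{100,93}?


K_{100,93} is bipartite by definition: the two parts are independent sets, with every edge crossing between them.
Color all vertices in one part with color 1 and all vertices in the other part with color 2.
Since the graph has at least one edge, one color does not suffice.
Chromatic number = 2.

2


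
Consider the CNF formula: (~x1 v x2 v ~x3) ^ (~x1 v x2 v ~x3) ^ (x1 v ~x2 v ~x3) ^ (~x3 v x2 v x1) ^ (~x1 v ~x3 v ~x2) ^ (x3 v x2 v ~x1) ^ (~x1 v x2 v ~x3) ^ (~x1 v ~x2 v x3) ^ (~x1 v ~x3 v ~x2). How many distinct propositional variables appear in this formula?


Identify each distinct variable in the formula.
Variables found: x1, x2, x3.
Total distinct variables = 3.

3


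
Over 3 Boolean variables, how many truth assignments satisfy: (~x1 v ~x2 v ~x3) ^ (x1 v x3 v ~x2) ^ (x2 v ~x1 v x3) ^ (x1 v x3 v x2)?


Enumerate all 8 truth assignments over 3 variables.
Test each against every clause.
Satisfying assignments found: 4.

4


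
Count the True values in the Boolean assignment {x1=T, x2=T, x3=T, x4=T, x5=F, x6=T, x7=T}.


The weight is the number of variables assigned True.
True variables: x1, x2, x3, x4, x6, x7.
Weight = 6.

6


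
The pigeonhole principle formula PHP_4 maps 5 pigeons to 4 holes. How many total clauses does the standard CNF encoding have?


The PHP encoding has two parts:
1) At-least-one-hole clauses: 5 (one per pigeon, each with 4 literals).
2) At-most-one-pigeon-per-hole clauses: 4 holes * C(5,2) = 4 * 10 = 40.
Total clauses = 5 + 40 = 45.

45


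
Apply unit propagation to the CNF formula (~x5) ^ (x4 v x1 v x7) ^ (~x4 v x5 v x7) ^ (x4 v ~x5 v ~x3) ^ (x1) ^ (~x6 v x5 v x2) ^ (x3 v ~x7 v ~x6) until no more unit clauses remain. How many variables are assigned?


Unit propagation repeatedly assigns the literal in any unit clause, then simplifies.
Assignments in order: x5 = F, x1 = T.
No further unit clauses remain.
Total variables assigned = 2.

2


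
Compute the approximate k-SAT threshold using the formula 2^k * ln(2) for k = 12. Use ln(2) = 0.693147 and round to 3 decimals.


Using the asymptotic formula: threshold ~ 2^k * ln(2).
2^12 = 4096.
4096 * 0.693147 = 2839.13.

2839.13


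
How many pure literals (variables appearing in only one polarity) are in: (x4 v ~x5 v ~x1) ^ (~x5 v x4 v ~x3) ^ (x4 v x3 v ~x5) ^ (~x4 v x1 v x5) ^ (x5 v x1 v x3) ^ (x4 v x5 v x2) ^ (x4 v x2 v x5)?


A pure literal appears in only one polarity across all clauses.
Pure literals: x2 (positive only).
Count = 1.

1


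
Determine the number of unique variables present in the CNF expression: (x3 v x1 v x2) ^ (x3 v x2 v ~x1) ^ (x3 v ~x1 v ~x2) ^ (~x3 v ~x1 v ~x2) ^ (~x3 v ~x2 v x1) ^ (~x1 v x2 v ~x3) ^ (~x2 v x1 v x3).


Identify each distinct variable in the formula.
Variables found: x1, x2, x3.
Total distinct variables = 3.

3


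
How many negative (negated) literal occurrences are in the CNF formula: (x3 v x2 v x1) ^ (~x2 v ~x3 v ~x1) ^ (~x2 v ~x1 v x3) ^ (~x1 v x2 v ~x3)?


Scan each clause for negated literals.
Clause 1: 0 negative; Clause 2: 3 negative; Clause 3: 2 negative; Clause 4: 2 negative.
Total negative literal occurrences = 7.

7


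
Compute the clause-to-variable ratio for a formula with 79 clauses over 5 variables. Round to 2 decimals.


Clause-to-variable ratio = clauses / variables.
79 / 5 = 15.8.

15.8


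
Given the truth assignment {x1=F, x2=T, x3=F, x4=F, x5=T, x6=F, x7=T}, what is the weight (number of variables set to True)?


The weight is the number of variables assigned True.
True variables: x2, x5, x7.
Weight = 3.

3


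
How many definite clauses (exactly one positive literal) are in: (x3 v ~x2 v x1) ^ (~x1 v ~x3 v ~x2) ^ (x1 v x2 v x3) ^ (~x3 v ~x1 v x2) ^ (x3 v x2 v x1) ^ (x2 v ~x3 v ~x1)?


A definite clause has exactly one positive literal.
Clause 1: 2 positive -> not definite
Clause 2: 0 positive -> not definite
Clause 3: 3 positive -> not definite
Clause 4: 1 positive -> definite
Clause 5: 3 positive -> not definite
Clause 6: 1 positive -> definite
Definite clause count = 2.

2
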